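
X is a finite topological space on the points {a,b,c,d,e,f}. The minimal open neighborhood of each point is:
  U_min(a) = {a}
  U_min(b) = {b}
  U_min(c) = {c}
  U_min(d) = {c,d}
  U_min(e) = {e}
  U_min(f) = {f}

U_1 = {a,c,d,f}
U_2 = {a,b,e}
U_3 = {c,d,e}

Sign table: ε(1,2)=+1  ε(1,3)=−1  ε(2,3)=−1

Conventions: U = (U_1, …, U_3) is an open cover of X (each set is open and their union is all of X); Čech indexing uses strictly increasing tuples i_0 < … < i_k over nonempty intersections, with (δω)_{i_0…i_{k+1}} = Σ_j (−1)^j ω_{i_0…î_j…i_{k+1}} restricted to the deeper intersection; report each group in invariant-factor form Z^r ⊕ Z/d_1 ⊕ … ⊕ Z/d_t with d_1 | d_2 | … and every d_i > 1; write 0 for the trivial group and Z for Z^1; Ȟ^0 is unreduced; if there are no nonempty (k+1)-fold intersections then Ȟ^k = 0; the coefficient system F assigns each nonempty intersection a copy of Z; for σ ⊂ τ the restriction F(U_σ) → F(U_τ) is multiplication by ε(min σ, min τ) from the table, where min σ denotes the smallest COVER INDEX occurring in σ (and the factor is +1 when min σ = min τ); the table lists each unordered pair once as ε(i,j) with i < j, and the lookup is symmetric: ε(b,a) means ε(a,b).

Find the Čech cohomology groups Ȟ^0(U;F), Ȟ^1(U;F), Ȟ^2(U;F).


intersection data:
  U12={a} U13={c,d} U23={e}
C dims 3,3; δ0: rk 2, SNF 1^2
Ȟ^0 = (3 − 2) − 0 = 1, so Ȟ^0 ≅ Z
Ȟ^1 = (3 − 0) − 2 = 1, so Ȟ^1 ≅ Z
Ȟ^2 = (0 − 0) − 0 = 0, so Ȟ^2 ≅ 0

Ȟ^0(U;F) ≅ Z; Ȟ^1(U;F) ≅ Z; Ȟ^2(U;F) ≅ 0


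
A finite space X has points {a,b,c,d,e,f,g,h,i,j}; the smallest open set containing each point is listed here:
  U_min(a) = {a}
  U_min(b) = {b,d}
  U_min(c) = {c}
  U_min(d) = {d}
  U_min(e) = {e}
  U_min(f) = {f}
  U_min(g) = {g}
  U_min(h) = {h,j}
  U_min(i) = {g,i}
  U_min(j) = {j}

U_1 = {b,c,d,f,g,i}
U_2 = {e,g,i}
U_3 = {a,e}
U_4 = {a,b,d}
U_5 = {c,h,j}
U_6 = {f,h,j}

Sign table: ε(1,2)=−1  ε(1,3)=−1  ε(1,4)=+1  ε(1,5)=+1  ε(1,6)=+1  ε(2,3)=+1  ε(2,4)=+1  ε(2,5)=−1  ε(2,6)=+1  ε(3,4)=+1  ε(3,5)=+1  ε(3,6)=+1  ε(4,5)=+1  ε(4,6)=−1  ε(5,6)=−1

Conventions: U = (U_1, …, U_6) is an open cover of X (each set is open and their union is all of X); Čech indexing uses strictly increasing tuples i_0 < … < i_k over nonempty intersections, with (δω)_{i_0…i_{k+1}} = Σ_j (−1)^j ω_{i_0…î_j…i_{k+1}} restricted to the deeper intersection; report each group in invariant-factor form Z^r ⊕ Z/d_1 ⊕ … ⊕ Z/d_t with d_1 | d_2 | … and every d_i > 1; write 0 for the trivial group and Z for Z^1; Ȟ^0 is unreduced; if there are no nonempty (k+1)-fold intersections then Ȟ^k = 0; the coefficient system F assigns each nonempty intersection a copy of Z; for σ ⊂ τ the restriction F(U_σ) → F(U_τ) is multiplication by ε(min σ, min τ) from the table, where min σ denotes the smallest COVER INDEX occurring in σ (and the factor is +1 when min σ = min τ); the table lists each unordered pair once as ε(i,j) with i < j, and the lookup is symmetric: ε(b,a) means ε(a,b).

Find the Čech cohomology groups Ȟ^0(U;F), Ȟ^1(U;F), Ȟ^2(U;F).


nonempty intersections:
  U12={g,i} U14={b,d} U15={c} U16={f} U23={e} U34={a} U56={h,j}
C dims 6,7; δ0: rk 6, SNF 1^5·2
Ȟ^0: (6−6)−0=0 ⇒ 0
Ȟ^1: (7−0)−6=1 plus torsion [2] ⇒ Z ⊕ Z/2
Ȟ^2: (0−0)−0=0 ⇒ 0

Ȟ^0 ≅ 0; Ȟ^1 ≅ Z ⊕ Z/2; Ȟ^2 ≅ 0


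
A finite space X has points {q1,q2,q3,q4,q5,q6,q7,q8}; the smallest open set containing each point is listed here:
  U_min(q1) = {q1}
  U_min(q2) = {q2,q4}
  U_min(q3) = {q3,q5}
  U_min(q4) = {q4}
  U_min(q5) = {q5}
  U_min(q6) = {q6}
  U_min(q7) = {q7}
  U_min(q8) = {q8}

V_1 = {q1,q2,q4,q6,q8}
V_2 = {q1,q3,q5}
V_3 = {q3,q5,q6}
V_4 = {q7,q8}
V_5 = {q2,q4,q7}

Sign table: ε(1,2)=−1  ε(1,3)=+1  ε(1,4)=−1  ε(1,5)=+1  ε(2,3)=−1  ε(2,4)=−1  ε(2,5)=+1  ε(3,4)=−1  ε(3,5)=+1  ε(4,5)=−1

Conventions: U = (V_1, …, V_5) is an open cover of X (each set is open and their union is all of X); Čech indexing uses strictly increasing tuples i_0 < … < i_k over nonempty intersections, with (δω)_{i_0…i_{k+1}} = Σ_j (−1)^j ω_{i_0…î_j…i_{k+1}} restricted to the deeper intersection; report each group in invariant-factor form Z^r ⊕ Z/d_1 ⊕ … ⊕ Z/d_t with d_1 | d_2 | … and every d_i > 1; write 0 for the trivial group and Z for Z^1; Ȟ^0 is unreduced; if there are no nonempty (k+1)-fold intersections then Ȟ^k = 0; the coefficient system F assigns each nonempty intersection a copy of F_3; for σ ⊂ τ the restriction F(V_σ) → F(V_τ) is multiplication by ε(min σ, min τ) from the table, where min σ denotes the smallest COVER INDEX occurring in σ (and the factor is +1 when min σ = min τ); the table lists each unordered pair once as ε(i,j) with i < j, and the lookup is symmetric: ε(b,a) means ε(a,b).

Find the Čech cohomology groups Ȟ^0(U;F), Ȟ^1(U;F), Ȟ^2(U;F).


Ȟ^0 ≅ Z/3,  Ȟ^1 ≅ Z/3 ⊕ Z/3,  Ȟ^2 ≅ 0

intersection data:
  V12={q1} V13={q6} V14={q8} V15={q2,q4} V23={q3,q5} V45={q7}
C dims 5,6; δ0: rk_F3 4
Ȟ^0 = (5 − 4) − 0 = 1, so Ȟ^0 ≅ Z/3
Ȟ^1 = (6 − 0) − 4 = 2, so Ȟ^1 ≅ Z/3 ⊕ Z/3
Ȟ^2 = (0 − 0) − 0 = 0, so Ȟ^2 ≅ 0


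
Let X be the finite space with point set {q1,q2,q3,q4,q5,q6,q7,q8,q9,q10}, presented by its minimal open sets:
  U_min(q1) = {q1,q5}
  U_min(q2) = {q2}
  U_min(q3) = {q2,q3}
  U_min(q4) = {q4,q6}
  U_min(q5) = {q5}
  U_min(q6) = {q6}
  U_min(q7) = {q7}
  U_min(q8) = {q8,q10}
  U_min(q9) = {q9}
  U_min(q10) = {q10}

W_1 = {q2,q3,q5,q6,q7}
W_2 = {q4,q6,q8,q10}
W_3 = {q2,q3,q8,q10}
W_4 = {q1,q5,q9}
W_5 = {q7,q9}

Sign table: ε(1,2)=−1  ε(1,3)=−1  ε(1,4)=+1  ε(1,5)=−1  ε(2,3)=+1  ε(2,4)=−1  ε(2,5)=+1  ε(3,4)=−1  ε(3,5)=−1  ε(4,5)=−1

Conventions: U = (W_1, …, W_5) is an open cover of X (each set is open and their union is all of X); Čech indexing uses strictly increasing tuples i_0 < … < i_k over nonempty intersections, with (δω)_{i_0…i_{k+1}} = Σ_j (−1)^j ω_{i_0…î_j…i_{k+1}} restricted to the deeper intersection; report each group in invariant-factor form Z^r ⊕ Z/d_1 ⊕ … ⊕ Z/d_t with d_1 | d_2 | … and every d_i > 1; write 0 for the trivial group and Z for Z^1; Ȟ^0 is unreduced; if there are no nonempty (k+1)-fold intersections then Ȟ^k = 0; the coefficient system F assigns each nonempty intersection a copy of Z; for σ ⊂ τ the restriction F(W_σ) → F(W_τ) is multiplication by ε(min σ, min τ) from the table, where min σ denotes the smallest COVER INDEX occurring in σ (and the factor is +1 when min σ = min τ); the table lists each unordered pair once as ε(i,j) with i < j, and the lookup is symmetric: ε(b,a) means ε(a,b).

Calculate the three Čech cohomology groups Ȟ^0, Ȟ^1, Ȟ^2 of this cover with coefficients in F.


Ȟ^0 ≅ Z, Ȟ^1 ≅ Z^2, Ȟ^2 ≅ 0

nerve of the cover:
  W12={q6} W13={q2,q3} W14={q5} W15={q7} W23={q8,q10} W45={q9}
C dims 5,6; δ0: rk 4, SNF 1^4
Ȟ^0 = (5 − 4) − 0 = 1, so Ȟ^0 ≅ Z
Ȟ^1 = (6 − 0) − 4 = 2, so Ȟ^1 ≅ Z^2
Ȟ^2 = (0 − 0) − 0 = 0, so Ȟ^2 ≅ 0


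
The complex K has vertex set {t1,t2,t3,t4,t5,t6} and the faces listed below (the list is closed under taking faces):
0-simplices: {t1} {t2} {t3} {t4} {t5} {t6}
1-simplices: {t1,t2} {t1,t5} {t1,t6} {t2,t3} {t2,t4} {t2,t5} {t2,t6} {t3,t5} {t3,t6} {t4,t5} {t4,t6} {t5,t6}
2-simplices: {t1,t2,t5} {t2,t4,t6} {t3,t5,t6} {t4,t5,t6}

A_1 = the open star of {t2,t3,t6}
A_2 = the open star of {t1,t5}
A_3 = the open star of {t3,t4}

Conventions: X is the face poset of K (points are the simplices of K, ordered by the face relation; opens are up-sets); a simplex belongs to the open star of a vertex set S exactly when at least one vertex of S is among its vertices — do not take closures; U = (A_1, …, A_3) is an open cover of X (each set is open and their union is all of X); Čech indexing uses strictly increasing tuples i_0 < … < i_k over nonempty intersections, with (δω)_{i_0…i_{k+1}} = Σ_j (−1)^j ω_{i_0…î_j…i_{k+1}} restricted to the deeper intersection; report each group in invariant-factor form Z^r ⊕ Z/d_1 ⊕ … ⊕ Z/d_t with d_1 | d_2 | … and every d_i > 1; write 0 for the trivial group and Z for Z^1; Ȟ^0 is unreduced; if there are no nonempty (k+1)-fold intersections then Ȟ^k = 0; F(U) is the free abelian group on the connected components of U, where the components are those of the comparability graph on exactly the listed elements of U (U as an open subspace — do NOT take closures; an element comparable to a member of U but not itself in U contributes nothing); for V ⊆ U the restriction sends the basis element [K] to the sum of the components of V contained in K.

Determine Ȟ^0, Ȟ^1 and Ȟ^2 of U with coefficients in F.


Ȟ^0(U;F) ≅ Z, Ȟ^1(U;F) ≅ Z^2 and Ȟ^2(U;F) ≅ 0

intersection data:
  A1={{t2},{t3},{t6},{t1,t2},{t1,t6},{t2,t3},{t2,t4},{t2,t5},{t2,t6},{t3,t5},{t3,t6},{t4,t6},{t5,t6},{t1,t2,t5},{t2,t4,t6},{t3,t5,t6},{t4,t5,t6}} A2={{t1},{t5},{t1,t2},{t1,t5},{t1,t6},{t2,t5},{t3,t5},{t4,t5},{t5,t6},{t1,t2,t5},{t3,t5,t6},{t4,t5,t6}} A3={{t3},{t4},{t2,t3},{t2,t4},{t3,t5},{t3,t6},{t4,t5},{t4,t6},{t2,t4,t6},{t3,t5,t6},{t4,t5,t6}}
  A12={{t1,t2},{t1,t6},{t2,t5},{t3,t5},{t5,t6},{t1,t2,t5},{t3,t5,t6},{t4,t5,t6}} A13={{t3},{t2,t3},{t2,t4},{t3,t5},{t3,t6},{t4,t6},{t2,t4,t6},{t3,t5,t6},{t4,t5,t6}} A23={{t3,t5},{t4,t5},{t3,t5,t6},{t4,t5,t6}}
  A123={{t3,t5},{t3,t5,t6},{t4,t5,t6}}
components per intersection:
  A1: {{t2},{t3},{t6},{t1,t2},{t1,t6},{t2,t3},{t2,t4},{t2,t5},{t2,t6},{t3,t5},{t3,t6},{t4,t6},{t5,t6},{t1,t2,t5},{t2,t4,t6},{t3,t5,t6},{t4,t5,t6}}
  A2: {{t1},{t5},{t1,t2},{t1,t5},{t1,t6},{t2,t5},{t3,t5},{t4,t5},{t5,t6},{t1,t2,t5},{t3,t5,t6},{t4,t5,t6}}
  A3: {{t3},{t2,t3},{t3,t5},{t3,t6},{t3,t5,t6}} {{t4},{t2,t4},{t4,t5},{t4,t6},{t2,t4,t6},{t4,t5,t6}}
  A12: {{t1,t2},{t2,t5},{t1,t2,t5}} {{t1,t6}} {{t3,t5},{t5,t6},{t3,t5,t6},{t4,t5,t6}}
  A13: {{t3},{t2,t3},{t3,t5},{t3,t6},{t3,t5,t6}} {{t2,t4},{t4,t6},{t2,t4,t6},{t4,t5,t6}}
  A23: {{t3,t5},{t3,t5,t6}} {{t4,t5},{t4,t5,t6}}
  A123: {{t3,t5},{t3,t5,t6}} {{t4,t5,t6}}
C dims 4,7,2; δ0: rk 3, SNF 1^3; δ1: rk 2, SNF 1^2
Ȟ^0 = (4 − 3) − 0 = 1, so Ȟ^0 ≅ Z
Ȟ^1 = (7 − 2) − 3 = 2, so Ȟ^1 ≅ Z^2
Ȟ^2 = (2 − 0) − 2 = 0, so Ȟ^2 ≅ 0


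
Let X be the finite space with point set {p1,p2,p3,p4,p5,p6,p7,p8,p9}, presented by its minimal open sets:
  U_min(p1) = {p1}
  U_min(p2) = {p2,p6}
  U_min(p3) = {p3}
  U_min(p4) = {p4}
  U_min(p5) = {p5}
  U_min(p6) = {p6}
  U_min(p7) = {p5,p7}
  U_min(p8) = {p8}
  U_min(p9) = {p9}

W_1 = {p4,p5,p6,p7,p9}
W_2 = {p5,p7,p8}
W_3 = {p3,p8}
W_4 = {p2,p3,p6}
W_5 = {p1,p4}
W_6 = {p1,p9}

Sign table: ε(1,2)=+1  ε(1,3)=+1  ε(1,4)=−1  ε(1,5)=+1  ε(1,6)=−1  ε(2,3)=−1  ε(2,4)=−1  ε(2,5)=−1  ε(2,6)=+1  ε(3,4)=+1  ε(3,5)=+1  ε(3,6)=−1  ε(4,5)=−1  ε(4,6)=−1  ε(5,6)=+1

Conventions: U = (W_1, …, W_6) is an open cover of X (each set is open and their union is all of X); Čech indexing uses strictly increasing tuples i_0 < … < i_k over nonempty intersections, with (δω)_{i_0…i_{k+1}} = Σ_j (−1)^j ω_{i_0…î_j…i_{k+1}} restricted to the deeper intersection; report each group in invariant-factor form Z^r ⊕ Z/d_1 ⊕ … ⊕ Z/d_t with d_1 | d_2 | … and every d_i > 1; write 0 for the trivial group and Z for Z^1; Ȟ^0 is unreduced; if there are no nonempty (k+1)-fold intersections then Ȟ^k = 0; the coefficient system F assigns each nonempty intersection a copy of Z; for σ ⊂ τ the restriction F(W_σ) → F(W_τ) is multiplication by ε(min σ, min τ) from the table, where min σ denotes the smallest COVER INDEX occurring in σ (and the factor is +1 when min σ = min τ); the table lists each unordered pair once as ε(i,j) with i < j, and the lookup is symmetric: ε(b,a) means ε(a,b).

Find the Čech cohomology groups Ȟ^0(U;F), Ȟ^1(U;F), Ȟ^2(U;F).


Ȟ^0(U;F) ≅ 0, Ȟ^1(U;F) ≅ Z ⊕ Z/2 and Ȟ^2(U;F) ≅ 0

nerve simplices:
  W12={p5,p7} W14={p6} W15={p4} W16={p9} W23={p8} W34={p3} W56={p1}
C dims 6,7; δ0: rk 6, SNF 1^5·2
degree 0: 6−6−0 = 0 → Ȟ^0 ≅ 0
degree 1: 7−0−6 = 1 plus torsion [2] → Ȟ^1 ≅ Z ⊕ Z/2
degree 2: 0−0−0 = 0 → Ȟ^2 ≅ 0


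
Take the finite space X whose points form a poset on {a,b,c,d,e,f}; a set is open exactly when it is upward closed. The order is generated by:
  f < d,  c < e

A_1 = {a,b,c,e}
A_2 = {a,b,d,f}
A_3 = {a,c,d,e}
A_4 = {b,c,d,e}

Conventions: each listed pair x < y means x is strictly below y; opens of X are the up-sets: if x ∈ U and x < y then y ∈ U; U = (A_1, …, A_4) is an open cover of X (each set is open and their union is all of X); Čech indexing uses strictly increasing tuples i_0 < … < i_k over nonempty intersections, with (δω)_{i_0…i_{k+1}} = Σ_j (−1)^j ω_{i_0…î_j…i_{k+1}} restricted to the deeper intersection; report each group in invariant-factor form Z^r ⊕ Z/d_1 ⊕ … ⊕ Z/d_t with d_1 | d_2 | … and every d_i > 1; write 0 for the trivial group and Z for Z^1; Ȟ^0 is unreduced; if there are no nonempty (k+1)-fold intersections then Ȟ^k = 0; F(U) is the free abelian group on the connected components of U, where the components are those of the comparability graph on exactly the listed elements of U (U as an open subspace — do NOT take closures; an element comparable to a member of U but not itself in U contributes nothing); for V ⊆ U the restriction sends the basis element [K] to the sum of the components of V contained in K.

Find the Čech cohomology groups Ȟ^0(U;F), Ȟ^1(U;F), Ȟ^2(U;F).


Ȟ^0 = Z^4, Ȟ^1 = 0 and Ȟ^2 = 0

nonempty intersections:
  A12={a,b} A13={a,c,e} A14={b,c,e} A23={a,d} A24={b,d} A34={c,d,e}
  A123={a} A124={b} A134={c,e} A234={d}
components per intersection:
  A1: {a} {b} {c,e}
  A2: {a} {b} {d,f}
  A3: {a} {c,e} {d}
  A4: {b} {c,e} {d}
  A12: {a} {b}
  A13: {a} {c,e}
  A14: {b} {c,e}
  A23: {a} {d}
  A24: {b} {d}
  A34: {c,e} {d}
  A123: {a}
  A124: {b}
  A134: {c,e}
  A234: {d}
C dims 12,12,4; δ0: rk 8, SNF 1^8; δ1: rk 4, SNF 1^4
Ȟ^0: (12−8)−0=4 ⇒ Z^4
Ȟ^1: (12−4)−8=0 ⇒ 0
Ȟ^2: (4−0)−4=0 ⇒ 0


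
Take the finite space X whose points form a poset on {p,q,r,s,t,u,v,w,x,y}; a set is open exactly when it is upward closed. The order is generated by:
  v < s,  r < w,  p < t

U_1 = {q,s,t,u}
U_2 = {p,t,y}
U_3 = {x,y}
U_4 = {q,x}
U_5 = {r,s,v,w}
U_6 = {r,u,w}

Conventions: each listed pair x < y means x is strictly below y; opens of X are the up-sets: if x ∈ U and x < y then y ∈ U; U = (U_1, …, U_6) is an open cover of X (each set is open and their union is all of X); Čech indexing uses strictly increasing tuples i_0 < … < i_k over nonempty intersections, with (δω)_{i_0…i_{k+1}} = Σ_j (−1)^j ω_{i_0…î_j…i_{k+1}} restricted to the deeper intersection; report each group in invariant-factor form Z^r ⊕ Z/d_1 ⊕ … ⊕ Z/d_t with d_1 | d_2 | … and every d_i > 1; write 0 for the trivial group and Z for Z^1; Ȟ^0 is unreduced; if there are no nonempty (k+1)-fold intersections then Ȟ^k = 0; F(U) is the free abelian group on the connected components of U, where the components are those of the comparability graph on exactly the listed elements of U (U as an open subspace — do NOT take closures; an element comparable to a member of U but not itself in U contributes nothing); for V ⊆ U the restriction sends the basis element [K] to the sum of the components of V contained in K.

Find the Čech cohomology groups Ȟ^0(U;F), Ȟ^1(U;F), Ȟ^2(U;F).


Ȟ^0(U;F) ≅ Z^7, Ȟ^1(U;F) ≅ 0 and Ȟ^2(U;F) ≅ 0

intersection data:
  U12={t} U14={q} U15={s} U16={u} U23={y} U34={x} U56={r,w}
components per intersection:
  U1: {q} {s} {t} {u}
  U2: {p,t} {y}
  U3: {x} {y}
  U4: {q} {x}
  U5: {r,w} {s,v}
  U6: {r,w} {u}
  U12: {t}
  U14: {q}
  U15: {s}
  U16: {u}
  U23: {y}
  U34: {x}
  U56: {r,w}
C dims 14,7; δ0: rk 7, SNF 1^7
Ȟ^0 = (14 − 7) − 0 = 7, so Ȟ^0 ≅ Z^7
Ȟ^1 = (7 − 0) − 7 = 0, so Ȟ^1 ≅ 0
Ȟ^2 = (0 − 0) − 0 = 0, so Ȟ^2 ≅ 0


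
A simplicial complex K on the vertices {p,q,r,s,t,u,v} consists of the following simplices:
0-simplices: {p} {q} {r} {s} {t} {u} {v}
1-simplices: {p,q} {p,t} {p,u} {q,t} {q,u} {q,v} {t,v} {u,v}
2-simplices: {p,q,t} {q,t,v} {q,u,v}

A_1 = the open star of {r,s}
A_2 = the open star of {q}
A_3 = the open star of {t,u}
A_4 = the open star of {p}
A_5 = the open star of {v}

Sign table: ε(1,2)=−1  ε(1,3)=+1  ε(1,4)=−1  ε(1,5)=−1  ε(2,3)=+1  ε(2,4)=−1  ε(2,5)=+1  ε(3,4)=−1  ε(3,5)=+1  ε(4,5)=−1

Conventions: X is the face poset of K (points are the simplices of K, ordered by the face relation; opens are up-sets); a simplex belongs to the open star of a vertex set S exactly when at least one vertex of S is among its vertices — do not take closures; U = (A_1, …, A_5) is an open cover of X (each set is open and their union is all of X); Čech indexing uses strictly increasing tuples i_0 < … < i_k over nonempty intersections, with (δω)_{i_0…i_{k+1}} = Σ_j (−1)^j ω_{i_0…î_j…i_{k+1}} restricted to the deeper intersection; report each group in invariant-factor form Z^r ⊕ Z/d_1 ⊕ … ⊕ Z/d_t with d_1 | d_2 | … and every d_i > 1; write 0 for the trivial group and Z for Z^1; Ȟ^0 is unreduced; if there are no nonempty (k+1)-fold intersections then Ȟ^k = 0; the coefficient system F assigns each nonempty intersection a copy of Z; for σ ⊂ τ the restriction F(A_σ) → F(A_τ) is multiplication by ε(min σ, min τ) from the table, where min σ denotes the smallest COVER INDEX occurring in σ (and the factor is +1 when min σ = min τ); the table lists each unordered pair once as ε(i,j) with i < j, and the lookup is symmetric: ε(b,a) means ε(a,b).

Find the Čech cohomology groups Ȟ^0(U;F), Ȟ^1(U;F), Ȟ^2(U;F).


Ȟ^0 ≅ Z^2,  Ȟ^1 ≅ 0,  Ȟ^2 ≅ 0

nonempty intersections:
  A1={{r},{s}} A2={{q},{p,q},{q,t},{q,u},{q,v},{p,q,t},{q,t,v},{q,u,v}} A3={{t},{u},{p,t},{p,u},{q,t},{q,u},{t,v},{u,v},{p,q,t},{q,t,v},{q,u,v}} A4={{p},{p,q},{p,t},{p,u},{p,q,t}} A5={{v},{q,v},{t,v},{u,v},{q,t,v},{q,u,v}}
  A23={{q,t},{q,u},{p,q,t},{q,t,v},{q,u,v}} A24={{p,q},{p,q,t}} A25={{q,v},{q,t,v},{q,u,v}} A34={{p,t},{p,u},{p,q,t}} A35={{t,v},{u,v},{q,t,v},{q,u,v}}
  A234={{p,q,t}} A235={{q,t,v},{q,u,v}}
C dims 5,5,2; δ0: rk 3, SNF 1^3; δ1: rk 2, SNF 1^2
Ȟ^0: (5−3)−0=2 ⇒ Z^2
Ȟ^1: (5−2)−3=0 ⇒ 0
Ȟ^2: (2−0)−2=0 ⇒ 0


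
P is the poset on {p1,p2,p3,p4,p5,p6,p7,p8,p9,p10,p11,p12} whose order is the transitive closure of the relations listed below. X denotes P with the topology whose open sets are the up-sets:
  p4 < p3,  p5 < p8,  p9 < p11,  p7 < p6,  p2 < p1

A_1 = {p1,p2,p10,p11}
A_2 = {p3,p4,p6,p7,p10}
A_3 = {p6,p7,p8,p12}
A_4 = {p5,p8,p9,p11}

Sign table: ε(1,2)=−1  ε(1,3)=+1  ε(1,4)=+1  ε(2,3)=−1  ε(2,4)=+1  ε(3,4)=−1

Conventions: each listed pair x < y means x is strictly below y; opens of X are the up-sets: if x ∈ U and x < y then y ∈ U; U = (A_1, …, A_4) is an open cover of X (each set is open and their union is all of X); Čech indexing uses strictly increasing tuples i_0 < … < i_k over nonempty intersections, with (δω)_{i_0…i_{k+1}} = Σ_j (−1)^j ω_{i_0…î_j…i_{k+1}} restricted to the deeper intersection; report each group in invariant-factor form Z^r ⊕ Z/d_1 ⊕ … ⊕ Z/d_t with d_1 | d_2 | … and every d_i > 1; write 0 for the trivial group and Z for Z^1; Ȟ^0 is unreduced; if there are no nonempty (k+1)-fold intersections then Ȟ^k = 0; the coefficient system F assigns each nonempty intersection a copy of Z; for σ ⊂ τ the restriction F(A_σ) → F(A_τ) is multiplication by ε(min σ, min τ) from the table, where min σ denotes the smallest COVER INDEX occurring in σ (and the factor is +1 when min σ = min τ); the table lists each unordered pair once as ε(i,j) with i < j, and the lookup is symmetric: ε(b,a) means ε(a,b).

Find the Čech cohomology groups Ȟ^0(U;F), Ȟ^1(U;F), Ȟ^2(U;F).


Ȟ^0 = 0,  Ȟ^1 = Z/2,  Ȟ^2 = 0

nerve simplices:
  A12={p10} A14={p11} A23={p6,p7} A34={p8}
C dims 4,4; δ0: rk 4, SNF 1^3·2
degree 0: 4−4−0 = 0 → Ȟ^0 ≅ 0
degree 1: 4−0−4 = 0 plus torsion [2] → Ȟ^1 ≅ Z/2
degree 2: 0−0−0 = 0 → Ȟ^2 ≅ 0


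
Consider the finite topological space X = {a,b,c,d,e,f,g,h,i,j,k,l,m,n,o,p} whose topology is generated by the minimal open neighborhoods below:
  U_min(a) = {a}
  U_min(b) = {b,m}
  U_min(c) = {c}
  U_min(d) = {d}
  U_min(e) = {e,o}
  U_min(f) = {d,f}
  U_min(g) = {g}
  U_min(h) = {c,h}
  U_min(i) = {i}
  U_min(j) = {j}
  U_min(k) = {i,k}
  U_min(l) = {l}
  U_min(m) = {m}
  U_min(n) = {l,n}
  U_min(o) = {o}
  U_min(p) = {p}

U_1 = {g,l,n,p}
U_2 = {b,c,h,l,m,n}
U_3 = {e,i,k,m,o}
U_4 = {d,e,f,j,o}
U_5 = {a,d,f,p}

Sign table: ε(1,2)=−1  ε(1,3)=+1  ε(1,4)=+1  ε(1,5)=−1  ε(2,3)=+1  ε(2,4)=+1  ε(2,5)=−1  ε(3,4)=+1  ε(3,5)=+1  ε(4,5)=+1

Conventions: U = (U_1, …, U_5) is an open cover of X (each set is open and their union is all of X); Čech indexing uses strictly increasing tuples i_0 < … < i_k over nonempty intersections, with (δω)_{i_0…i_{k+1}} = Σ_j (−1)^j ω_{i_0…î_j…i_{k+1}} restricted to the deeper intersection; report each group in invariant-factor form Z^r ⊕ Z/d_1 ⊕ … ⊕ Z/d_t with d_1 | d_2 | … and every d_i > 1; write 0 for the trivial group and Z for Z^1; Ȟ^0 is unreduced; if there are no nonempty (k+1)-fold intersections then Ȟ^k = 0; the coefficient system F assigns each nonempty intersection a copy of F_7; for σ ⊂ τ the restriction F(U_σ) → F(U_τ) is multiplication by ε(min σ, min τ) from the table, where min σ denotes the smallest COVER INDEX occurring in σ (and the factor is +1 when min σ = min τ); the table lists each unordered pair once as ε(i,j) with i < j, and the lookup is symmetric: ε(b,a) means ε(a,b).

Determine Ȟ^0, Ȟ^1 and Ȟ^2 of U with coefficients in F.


Ȟ^0(U;F) ≅ Z/7, Ȟ^1(U;F) ≅ Z/7, Ȟ^2(U;F) ≅ 0

nerve simplices:
  U12={l,n} U15={p} U23={m} U34={e,o} U45={d,f}
C dims 5,5; δ0: rk_F7 4
degree 0: 5−4−0 = 1 → Ȟ^0 ≅ Z/7
degree 1: 5−0−4 = 1 → Ȟ^1 ≅ Z/7
degree 2: 0−0−0 = 0 → Ȟ^2 ≅ 0


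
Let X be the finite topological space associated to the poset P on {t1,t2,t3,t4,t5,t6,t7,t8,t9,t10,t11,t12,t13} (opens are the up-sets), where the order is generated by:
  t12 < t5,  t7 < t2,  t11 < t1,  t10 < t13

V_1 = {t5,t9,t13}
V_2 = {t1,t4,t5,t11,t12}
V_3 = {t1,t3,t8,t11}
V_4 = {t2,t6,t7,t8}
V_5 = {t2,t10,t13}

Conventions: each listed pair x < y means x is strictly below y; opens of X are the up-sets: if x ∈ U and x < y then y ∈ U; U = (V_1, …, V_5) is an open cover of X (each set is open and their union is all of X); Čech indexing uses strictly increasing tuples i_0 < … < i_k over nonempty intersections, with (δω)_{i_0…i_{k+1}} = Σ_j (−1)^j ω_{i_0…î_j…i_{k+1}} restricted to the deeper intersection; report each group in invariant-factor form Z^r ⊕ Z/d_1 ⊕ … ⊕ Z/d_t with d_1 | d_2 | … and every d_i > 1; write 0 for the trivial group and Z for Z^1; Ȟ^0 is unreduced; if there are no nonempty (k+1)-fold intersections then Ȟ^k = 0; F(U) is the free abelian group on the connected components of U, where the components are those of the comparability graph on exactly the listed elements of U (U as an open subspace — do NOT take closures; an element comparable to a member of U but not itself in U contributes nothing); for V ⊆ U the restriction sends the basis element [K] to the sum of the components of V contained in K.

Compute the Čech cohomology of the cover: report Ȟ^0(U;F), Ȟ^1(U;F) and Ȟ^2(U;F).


nonempty overlaps:
  V12={t5} V15={t13} V23={t1,t11} V34={t8} V45={t2}
components per intersection:
  V1: {t5} {t9} {t13}
  V2: {t1,t11} {t4} {t5,t12}
  V3: {t1,t11} {t3} {t8}
  V4: {t2,t7} {t6} {t8}
  V5: {t2} {t10,t13}
  V12: {t5}
  V15: {t13}
  V23: {t1,t11}
  V34: {t8}
  V45: {t2}
C dims 14,5; δ0: rk 5, SNF 1^5
degree 0: 14−5−0 = 9 → Ȟ^0 ≅ Z^9
degree 1: 5−0−5 = 0 → Ȟ^1 ≅ 0
degree 2: 0−0−0 = 0 → Ȟ^2 ≅ 0

Ȟ^0 ≅ Z^9; Ȟ^1 ≅ 0; Ȟ^2 ≅ 0


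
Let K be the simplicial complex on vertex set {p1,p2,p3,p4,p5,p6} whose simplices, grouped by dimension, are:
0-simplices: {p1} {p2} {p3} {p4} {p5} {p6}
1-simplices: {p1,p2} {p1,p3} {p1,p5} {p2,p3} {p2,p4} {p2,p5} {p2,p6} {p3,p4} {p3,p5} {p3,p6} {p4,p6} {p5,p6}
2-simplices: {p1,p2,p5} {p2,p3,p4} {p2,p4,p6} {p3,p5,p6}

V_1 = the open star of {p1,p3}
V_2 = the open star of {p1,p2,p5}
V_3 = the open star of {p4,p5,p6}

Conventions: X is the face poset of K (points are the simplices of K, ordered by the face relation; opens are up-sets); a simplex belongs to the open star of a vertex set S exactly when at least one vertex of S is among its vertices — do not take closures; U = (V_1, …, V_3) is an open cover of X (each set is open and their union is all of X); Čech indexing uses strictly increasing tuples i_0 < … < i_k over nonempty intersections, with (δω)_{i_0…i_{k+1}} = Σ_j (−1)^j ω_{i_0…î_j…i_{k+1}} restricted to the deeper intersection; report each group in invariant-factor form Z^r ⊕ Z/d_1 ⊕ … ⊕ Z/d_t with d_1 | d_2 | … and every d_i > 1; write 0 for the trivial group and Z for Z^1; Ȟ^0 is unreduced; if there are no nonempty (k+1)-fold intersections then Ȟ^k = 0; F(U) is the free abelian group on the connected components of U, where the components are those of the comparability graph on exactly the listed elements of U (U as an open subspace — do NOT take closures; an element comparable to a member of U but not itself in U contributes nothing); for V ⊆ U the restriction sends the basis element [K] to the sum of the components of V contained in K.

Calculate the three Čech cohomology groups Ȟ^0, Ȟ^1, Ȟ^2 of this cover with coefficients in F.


Ȟ^0 = Z; Ȟ^1 = Z^3; Ȟ^2 = 0

nonempty overlaps:
  V1={{p1},{p3},{p1,p2},{p1,p3},{p1,p5},{p2,p3},{p3,p4},{p3,p5},{p3,p6},{p1,p2,p5},{p2,p3,p4},{p3,p5,p6}} V2={{p1},{p2},{p5},{p1,p2},{p1,p3},{p1,p5},{p2,p3},{p2,p4},{p2,p5},{p2,p6},{p3,p5},{p5,p6},{p1,p2,p5},{p2,p3,p4},{p2,p4,p6},{p3,p5,p6}} V3={{p4},{p5},{p6},{p1,p5},{p2,p4},{p2,p5},{p2,p6},{p3,p4},{p3,p5},{p3,p6},{p4,p6},{p5,p6},{p1,p2,p5},{p2,p3,p4},{p2,p4,p6},{p3,p5,p6}}
  V12={{p1},{p1,p2},{p1,p3},{p1,p5},{p2,p3},{p3,p5},{p1,p2,p5},{p2,p3,p4},{p3,p5,p6}} V13={{p1,p5},{p3,p4},{p3,p5},{p3,p6},{p1,p2,p5},{p2,p3,p4},{p3,p5,p6}} V23={{p5},{p1,p5},{p2,p4},{p2,p5},{p2,p6},{p3,p5},{p5,p6},{p1,p2,p5},{p2,p3,p4},{p2,p4,p6},{p3,p5,p6}}
  V123={{p1,p5},{p3,p5},{p1,p2,p5},{p2,p3,p4},{p3,p5,p6}}
components per intersection:
  V1: {{p1},{p3},{p1,p2},{p1,p3},{p1,p5},{p2,p3},{p3,p4},{p3,p5},{p3,p6},{p1,p2,p5},{p2,p3,p4},{p3,p5,p6}}
  V2: {{p1},{p2},{p5},{p1,p2},{p1,p3},{p1,p5},{p2,p3},{p2,p4},{p2,p5},{p2,p6},{p3,p5},{p5,p6},{p1,p2,p5},{p2,p3,p4},{p2,p4,p6},{p3,p5,p6}}
  V3: {{p4},{p5},{p6},{p1,p5},{p2,p4},{p2,p5},{p2,p6},{p3,p4},{p3,p5},{p3,p6},{p4,p6},{p5,p6},{p1,p2,p5},{p2,p3,p4},{p2,p4,p6},{p3,p5,p6}}
  V12: {{p1},{p1,p2},{p1,p3},{p1,p5},{p1,p2,p5}} {{p2,p3},{p2,p3,p4}} {{p3,p5},{p3,p5,p6}}
  V13: {{p1,p5},{p1,p2,p5}} {{p3,p4},{p2,p3,p4}} {{p3,p5},{p3,p6},{p3,p5,p6}}
  V23: {{p5},{p1,p5},{p2,p5},{p3,p5},{p5,p6},{p1,p2,p5},{p3,p5,p6}} {{p2,p4},{p2,p6},{p2,p3,p4},{p2,p4,p6}}
  V123: {{p1,p5},{p1,p2,p5}} {{p3,p5},{p3,p5,p6}} {{p2,p3,p4}}
C dims 3,8,3; δ0: rk 2, SNF 1^2; δ1: rk 3, SNF 1^3
degree 0: 3−2−0 = 1 → Ȟ^0 ≅ Z
degree 1: 8−3−2 = 3 → Ȟ^1 ≅ Z^3
degree 2: 3−0−3 = 0 → Ȟ^2 ≅ 0


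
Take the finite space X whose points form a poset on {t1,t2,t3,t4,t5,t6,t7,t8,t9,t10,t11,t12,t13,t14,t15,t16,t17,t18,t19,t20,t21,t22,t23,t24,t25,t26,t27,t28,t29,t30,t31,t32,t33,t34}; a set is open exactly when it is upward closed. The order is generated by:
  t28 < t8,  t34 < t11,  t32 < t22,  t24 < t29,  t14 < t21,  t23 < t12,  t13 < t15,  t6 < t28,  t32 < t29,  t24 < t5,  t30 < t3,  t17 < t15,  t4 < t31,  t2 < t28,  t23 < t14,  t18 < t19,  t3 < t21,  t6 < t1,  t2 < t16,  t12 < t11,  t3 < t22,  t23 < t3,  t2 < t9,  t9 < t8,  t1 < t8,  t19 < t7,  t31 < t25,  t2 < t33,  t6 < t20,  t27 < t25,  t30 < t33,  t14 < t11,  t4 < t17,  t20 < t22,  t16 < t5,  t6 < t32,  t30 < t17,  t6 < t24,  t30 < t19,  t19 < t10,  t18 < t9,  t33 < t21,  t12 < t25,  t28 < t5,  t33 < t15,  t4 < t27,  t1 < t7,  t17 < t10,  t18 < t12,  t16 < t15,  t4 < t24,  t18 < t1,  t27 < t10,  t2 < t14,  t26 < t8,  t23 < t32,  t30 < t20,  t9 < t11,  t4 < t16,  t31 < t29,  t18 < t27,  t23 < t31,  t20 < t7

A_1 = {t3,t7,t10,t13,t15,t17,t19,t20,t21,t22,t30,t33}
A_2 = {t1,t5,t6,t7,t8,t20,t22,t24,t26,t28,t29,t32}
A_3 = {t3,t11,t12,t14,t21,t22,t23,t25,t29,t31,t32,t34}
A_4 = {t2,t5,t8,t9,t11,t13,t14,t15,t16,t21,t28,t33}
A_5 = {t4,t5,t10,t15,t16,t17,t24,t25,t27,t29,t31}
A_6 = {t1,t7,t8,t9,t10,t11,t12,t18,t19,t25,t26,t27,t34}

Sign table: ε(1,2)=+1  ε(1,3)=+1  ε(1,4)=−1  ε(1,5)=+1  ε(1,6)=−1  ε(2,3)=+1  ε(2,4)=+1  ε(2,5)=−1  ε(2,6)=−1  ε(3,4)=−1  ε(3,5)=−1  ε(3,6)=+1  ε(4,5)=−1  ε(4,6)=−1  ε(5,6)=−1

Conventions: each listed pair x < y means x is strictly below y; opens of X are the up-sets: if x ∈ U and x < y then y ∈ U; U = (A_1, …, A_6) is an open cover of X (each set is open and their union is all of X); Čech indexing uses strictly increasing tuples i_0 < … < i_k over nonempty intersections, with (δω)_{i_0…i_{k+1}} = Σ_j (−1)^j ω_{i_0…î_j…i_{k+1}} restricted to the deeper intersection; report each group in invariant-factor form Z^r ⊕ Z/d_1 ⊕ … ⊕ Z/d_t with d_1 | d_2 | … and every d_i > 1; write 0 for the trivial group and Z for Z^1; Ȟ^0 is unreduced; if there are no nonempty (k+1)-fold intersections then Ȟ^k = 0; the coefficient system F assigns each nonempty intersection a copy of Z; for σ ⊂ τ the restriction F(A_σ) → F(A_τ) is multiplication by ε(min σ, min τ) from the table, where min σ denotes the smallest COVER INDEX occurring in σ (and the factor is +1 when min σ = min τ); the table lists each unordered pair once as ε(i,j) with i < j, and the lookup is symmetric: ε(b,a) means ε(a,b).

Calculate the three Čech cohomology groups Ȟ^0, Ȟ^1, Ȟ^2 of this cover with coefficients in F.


cover nerve:
  A12={t7,t20,t22} A13={t3,t21,t22} A14={t13,t15,t21,t33} A15={t10,t15,t17} A16={t7,t10,t19} A23={t22,t29,t32} A24={t5,t8,t28} A25={t5,t24,t29} A26={t1,t7,t8,t26} A34={t11,t14,t21} A35={t25,t29,t31} A36={t11,t12,t25,t34} A45={t5,t15,t16} A46={t8,t9,t11} A56={t10,t25,t27}
  A123={t22} A126={t7} A134={t21} A145={t15} A156={t10} A235={t29} A245={t5} A246={t8} A346={t11} A356={t25}
C dims 6,15,10; δ0: rk 6, SNF 1^5·2; δ1: rk 9, SNF 1^9
Ȟ^0: (6−6)−0=0 ⇒ 0
Ȟ^1: (15−9)−6=0 plus torsion [2] ⇒ Z/2
Ȟ^2: (10−0)−9=1 ⇒ Z

Ȟ^0 ≅ 0, Ȟ^1 ≅ Z/2 and Ȟ^2 ≅ Z


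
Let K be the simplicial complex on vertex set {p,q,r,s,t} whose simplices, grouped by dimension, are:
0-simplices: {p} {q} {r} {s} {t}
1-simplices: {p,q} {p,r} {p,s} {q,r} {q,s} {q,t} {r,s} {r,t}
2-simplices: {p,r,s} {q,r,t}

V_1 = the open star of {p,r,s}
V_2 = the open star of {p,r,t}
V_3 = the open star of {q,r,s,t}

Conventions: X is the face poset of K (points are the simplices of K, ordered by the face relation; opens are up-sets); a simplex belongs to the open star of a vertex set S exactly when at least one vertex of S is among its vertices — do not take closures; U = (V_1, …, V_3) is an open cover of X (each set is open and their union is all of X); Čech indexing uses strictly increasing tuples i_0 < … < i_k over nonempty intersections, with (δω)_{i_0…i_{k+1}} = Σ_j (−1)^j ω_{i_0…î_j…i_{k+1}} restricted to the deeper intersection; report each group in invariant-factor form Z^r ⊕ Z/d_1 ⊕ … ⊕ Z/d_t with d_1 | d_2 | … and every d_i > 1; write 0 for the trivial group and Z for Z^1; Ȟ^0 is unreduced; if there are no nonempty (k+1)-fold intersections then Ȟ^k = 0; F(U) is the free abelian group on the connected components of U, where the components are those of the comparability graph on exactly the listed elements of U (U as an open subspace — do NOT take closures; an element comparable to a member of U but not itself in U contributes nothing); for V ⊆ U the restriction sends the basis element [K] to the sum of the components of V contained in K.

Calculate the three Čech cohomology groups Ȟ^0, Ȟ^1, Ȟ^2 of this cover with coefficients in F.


nerve simplices:
  V1={{p},{r},{s},{p,q},{p,r},{p,s},{q,r},{q,s},{r,s},{r,t},{p,r,s},{q,r,t}} V2={{p},{r},{t},{p,q},{p,r},{p,s},{q,r},{q,t},{r,s},{r,t},{p,r,s},{q,r,t}} V3={{q},{r},{s},{t},{p,q},{p,r},{p,s},{q,r},{q,s},{q,t},{r,s},{r,t},{p,r,s},{q,r,t}}
  V12={{p},{r},{p,q},{p,r},{p,s},{q,r},{r,s},{r,t},{p,r,s},{q,r,t}} V13={{r},{s},{p,q},{p,r},{p,s},{q,r},{q,s},{r,s},{r,t},{p,r,s},{q,r,t}} V23={{r},{t},{p,q},{p,r},{p,s},{q,r},{q,t},{r,s},{r,t},{p,r,s},{q,r,t}}
  V123={{r},{p,q},{p,r},{p,s},{q,r},{r,s},{r,t},{p,r,s},{q,r,t}}
components per intersection:
  V1: {{p},{r},{s},{p,q},{p,r},{p,s},{q,r},{q,s},{r,s},{r,t},{p,r,s},{q,r,t}}
  V2: {{p},{r},{t},{p,q},{p,r},{p,s},{q,r},{q,t},{r,s},{r,t},{p,r,s},{q,r,t}}
  V3: {{q},{r},{s},{t},{p,q},{p,r},{p,s},{q,r},{q,s},{q,t},{r,s},{r,t},{p,r,s},{q,r,t}}
  V12: {{p},{r},{p,q},{p,r},{p,s},{q,r},{r,s},{r,t},{p,r,s},{q,r,t}}
  V13: {{r},{s},{p,r},{p,s},{q,r},{q,s},{r,s},{r,t},{p,r,s},{q,r,t}} {{p,q}}
  V23: {{r},{t},{p,r},{p,s},{q,r},{q,t},{r,s},{r,t},{p,r,s},{q,r,t}} {{p,q}}
  V123: {{r},{p,r},{p,s},{q,r},{r,s},{r,t},{p,r,s},{q,r,t}} {{p,q}}
C dims 3,5,2; δ0: rk 2, SNF 1^2; δ1: rk 2, SNF 1^2
degree 0: 3−2−0 = 1 → Ȟ^0 ≅ Z
degree 1: 5−2−2 = 1 → Ȟ^1 ≅ Z
degree 2: 2−0−2 = 0 → Ȟ^2 ≅ 0

Ȟ^0 = Z, Ȟ^1 = Z, Ȟ^2 = 0


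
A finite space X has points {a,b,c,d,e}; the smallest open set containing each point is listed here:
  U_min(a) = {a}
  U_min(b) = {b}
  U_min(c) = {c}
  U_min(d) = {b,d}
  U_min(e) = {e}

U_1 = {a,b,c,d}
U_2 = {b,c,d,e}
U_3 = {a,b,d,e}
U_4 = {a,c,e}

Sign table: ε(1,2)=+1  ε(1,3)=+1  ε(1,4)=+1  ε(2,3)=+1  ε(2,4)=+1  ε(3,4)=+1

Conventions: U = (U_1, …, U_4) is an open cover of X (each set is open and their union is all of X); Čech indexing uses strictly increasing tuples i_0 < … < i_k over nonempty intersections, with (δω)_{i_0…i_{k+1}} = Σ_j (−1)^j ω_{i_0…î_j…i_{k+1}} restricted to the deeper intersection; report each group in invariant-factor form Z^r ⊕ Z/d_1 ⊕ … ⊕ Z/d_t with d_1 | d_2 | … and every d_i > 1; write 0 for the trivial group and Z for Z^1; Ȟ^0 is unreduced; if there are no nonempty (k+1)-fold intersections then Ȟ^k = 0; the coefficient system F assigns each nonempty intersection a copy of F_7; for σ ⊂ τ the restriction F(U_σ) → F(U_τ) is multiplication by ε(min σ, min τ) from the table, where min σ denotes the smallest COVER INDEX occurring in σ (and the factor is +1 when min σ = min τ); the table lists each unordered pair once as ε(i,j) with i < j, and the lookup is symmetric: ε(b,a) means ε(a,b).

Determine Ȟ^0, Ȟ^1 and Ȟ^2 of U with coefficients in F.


nonempty intersections:
  U12={b,c,d} U13={a,b,d} U14={a,c} U23={b,d,e} U24={c,e} U34={a,e}
  U123={b,d} U124={c} U134={a} U234={e}
C dims 4,6,4; δ0: rk_F7 3; δ1: rk_F7 3
Ȟ^0: (4−3)−0=1 ⇒ Z/7
Ȟ^1: (6−3)−3=0 ⇒ 0
Ȟ^2: (4−0)−3=1 ⇒ Z/7

Ȟ^0 = Z/7,  Ȟ^1 = 0,  Ȟ^2 = Z/7


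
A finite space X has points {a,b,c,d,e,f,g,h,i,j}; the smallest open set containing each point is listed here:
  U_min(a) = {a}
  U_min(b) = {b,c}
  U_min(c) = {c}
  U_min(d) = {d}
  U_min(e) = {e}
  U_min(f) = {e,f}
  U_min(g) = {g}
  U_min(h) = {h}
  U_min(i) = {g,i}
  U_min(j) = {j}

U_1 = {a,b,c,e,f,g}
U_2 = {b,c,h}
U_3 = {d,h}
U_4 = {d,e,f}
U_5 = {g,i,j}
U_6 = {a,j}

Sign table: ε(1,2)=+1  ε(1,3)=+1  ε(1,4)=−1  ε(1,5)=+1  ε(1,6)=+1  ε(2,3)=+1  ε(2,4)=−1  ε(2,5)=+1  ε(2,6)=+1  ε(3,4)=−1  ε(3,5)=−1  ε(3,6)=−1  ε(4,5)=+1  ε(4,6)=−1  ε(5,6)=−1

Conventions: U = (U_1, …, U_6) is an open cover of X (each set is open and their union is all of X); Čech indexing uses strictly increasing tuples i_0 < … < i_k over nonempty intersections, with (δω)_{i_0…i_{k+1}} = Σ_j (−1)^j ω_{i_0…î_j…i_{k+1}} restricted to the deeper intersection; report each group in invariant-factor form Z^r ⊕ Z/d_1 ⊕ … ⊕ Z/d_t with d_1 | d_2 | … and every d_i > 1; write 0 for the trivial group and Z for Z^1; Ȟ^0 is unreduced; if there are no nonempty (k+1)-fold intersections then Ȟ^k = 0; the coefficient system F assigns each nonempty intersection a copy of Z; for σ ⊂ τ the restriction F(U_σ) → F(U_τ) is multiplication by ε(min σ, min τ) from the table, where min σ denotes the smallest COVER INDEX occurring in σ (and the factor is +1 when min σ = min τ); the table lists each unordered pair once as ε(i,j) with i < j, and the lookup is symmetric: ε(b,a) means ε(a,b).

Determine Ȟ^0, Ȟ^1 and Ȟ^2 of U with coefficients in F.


Ȟ^0 = 0; Ȟ^1 = Z ⊕ Z/2; Ȟ^2 = 0

nonempty intersections:
  U12={b,c} U14={e,f} U15={g} U16={a} U23={h} U34={d} U56={j}
C dims 6,7; δ0: rk 6, SNF 1^5·2
Ȟ^0: (6−6)−0=0 ⇒ 0
Ȟ^1: (7−0)−6=1 plus torsion [2] ⇒ Z ⊕ Z/2
Ȟ^2: (0−0)−0=0 ⇒ 0


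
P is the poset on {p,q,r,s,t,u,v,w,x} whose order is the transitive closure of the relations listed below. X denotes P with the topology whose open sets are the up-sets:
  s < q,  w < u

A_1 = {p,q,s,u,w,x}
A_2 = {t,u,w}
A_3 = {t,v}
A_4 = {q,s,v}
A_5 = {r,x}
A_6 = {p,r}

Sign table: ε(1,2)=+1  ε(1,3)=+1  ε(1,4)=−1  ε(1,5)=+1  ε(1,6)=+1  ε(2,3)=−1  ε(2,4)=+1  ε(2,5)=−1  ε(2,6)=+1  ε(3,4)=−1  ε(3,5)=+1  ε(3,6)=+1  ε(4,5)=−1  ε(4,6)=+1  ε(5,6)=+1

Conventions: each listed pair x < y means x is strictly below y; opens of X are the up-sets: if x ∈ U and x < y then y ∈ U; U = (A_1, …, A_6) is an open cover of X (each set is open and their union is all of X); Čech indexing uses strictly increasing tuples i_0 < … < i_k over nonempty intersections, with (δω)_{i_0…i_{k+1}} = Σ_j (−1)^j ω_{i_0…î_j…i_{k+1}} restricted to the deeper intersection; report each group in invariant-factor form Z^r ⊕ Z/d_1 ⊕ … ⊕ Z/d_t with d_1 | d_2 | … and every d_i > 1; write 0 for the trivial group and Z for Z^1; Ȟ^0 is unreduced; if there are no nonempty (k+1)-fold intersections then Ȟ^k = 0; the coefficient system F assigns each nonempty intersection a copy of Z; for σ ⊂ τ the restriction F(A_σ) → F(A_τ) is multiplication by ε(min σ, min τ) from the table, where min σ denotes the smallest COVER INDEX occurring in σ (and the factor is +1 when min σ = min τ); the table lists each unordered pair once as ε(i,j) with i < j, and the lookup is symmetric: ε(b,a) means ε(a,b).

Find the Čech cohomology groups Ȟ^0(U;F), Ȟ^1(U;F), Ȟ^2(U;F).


nonempty intersections:
  A12={u,w} A14={q,s} A15={x} A16={p} A23={t} A34={v} A56={r}
C dims 6,7; δ0: rk 6, SNF 1^5·2
Ȟ^0: (6−6)−0=0 ⇒ 0
Ȟ^1: (7−0)−6=1 plus torsion [2] ⇒ Z ⊕ Z/2
Ȟ^2: (0−0)−0=0 ⇒ 0

Ȟ^0 ≅ 0, Ȟ^1 ≅ Z ⊕ Z/2 and Ȟ^2 ≅ 0


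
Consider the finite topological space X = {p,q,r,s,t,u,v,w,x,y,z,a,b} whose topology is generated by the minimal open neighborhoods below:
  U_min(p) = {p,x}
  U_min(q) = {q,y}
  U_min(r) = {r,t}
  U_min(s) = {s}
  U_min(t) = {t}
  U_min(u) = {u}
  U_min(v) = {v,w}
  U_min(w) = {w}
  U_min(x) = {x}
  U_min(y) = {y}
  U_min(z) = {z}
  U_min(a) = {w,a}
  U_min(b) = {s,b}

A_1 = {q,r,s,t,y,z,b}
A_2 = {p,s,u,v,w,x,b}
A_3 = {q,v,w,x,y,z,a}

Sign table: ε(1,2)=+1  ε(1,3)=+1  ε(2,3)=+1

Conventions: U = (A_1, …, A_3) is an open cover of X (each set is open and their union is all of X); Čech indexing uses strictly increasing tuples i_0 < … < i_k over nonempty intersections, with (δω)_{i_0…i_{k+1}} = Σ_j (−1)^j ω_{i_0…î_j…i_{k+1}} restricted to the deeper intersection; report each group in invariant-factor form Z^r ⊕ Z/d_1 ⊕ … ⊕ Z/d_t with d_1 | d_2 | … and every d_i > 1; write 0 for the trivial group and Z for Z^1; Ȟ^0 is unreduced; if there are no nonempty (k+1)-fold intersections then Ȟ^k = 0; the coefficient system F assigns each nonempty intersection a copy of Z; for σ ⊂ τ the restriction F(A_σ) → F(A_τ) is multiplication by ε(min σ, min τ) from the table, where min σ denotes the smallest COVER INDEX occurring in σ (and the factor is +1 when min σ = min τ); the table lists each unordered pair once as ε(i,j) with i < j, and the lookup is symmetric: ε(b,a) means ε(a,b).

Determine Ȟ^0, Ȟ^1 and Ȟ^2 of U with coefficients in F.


nonempty intersections:
  A12={s,b} A13={q,y,z} A23={v,w,x}
C dims 3,3; δ0: rk 2, SNF 1^2
Ȟ^0: (3−2)−0=1 ⇒ Z
Ȟ^1: (3−0)−2=1 ⇒ Z
Ȟ^2: (0−0)−0=0 ⇒ 0

Ȟ^0 ≅ Z, Ȟ^1 ≅ Z and Ȟ^2 ≅ 0
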